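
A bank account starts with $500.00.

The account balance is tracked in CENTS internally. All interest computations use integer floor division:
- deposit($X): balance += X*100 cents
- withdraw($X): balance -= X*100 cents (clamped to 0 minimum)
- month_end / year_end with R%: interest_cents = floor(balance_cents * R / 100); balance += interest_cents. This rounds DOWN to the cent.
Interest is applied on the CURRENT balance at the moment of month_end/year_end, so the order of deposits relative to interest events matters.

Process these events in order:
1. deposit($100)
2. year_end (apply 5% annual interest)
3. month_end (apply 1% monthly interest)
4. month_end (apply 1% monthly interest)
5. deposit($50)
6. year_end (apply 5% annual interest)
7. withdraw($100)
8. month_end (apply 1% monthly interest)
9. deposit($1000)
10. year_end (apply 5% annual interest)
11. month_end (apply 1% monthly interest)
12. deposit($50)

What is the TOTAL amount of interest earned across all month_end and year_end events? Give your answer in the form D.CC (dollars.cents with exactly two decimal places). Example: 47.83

Answer: 182.38

Derivation:
After 1 (deposit($100)): balance=$600.00 total_interest=$0.00
After 2 (year_end (apply 5% annual interest)): balance=$630.00 total_interest=$30.00
After 3 (month_end (apply 1% monthly interest)): balance=$636.30 total_interest=$36.30
After 4 (month_end (apply 1% monthly interest)): balance=$642.66 total_interest=$42.66
After 5 (deposit($50)): balance=$692.66 total_interest=$42.66
After 6 (year_end (apply 5% annual interest)): balance=$727.29 total_interest=$77.29
After 7 (withdraw($100)): balance=$627.29 total_interest=$77.29
After 8 (month_end (apply 1% monthly interest)): balance=$633.56 total_interest=$83.56
After 9 (deposit($1000)): balance=$1633.56 total_interest=$83.56
After 10 (year_end (apply 5% annual interest)): balance=$1715.23 total_interest=$165.23
After 11 (month_end (apply 1% monthly interest)): balance=$1732.38 total_interest=$182.38
After 12 (deposit($50)): balance=$1782.38 total_interest=$182.38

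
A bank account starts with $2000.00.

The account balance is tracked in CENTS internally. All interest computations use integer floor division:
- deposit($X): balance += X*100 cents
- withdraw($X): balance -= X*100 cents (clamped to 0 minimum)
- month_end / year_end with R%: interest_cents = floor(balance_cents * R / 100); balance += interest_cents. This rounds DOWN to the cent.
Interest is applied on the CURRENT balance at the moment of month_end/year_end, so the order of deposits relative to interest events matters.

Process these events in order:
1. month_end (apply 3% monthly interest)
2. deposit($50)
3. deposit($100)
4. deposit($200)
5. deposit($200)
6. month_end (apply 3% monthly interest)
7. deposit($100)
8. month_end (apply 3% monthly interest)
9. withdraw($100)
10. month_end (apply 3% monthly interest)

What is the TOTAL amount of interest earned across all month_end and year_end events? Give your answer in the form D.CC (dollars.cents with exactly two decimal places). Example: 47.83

After 1 (month_end (apply 3% monthly interest)): balance=$2060.00 total_interest=$60.00
After 2 (deposit($50)): balance=$2110.00 total_interest=$60.00
After 3 (deposit($100)): balance=$2210.00 total_interest=$60.00
After 4 (deposit($200)): balance=$2410.00 total_interest=$60.00
After 5 (deposit($200)): balance=$2610.00 total_interest=$60.00
After 6 (month_end (apply 3% monthly interest)): balance=$2688.30 total_interest=$138.30
After 7 (deposit($100)): balance=$2788.30 total_interest=$138.30
After 8 (month_end (apply 3% monthly interest)): balance=$2871.94 total_interest=$221.94
After 9 (withdraw($100)): balance=$2771.94 total_interest=$221.94
After 10 (month_end (apply 3% monthly interest)): balance=$2855.09 total_interest=$305.09

Answer: 305.09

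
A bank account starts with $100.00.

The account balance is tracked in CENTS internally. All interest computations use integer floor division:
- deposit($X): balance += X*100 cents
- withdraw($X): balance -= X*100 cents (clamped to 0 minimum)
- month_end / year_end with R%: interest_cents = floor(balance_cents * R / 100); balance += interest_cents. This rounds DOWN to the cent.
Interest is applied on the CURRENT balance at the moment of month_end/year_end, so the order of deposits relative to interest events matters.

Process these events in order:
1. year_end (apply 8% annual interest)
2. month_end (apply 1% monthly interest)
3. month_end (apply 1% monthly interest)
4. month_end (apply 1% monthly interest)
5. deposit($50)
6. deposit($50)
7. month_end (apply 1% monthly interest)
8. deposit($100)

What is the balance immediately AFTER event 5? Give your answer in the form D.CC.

After 1 (year_end (apply 8% annual interest)): balance=$108.00 total_interest=$8.00
After 2 (month_end (apply 1% monthly interest)): balance=$109.08 total_interest=$9.08
After 3 (month_end (apply 1% monthly interest)): balance=$110.17 total_interest=$10.17
After 4 (month_end (apply 1% monthly interest)): balance=$111.27 total_interest=$11.27
After 5 (deposit($50)): balance=$161.27 total_interest=$11.27

Answer: 161.27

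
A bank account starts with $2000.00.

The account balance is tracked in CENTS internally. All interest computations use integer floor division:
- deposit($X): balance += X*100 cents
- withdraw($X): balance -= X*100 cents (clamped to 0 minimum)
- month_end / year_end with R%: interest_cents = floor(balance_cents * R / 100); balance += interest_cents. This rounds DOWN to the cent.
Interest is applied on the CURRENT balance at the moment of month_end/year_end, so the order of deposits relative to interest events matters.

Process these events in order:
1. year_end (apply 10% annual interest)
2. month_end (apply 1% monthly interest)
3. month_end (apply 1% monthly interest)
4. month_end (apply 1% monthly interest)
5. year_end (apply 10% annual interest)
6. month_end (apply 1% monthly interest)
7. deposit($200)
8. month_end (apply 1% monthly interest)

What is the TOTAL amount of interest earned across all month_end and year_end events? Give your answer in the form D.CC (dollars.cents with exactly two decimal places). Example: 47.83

After 1 (year_end (apply 10% annual interest)): balance=$2200.00 total_interest=$200.00
After 2 (month_end (apply 1% monthly interest)): balance=$2222.00 total_interest=$222.00
After 3 (month_end (apply 1% monthly interest)): balance=$2244.22 total_interest=$244.22
After 4 (month_end (apply 1% monthly interest)): balance=$2266.66 total_interest=$266.66
After 5 (year_end (apply 10% annual interest)): balance=$2493.32 total_interest=$493.32
After 6 (month_end (apply 1% monthly interest)): balance=$2518.25 total_interest=$518.25
After 7 (deposit($200)): balance=$2718.25 total_interest=$518.25
After 8 (month_end (apply 1% monthly interest)): balance=$2745.43 total_interest=$545.43

Answer: 545.43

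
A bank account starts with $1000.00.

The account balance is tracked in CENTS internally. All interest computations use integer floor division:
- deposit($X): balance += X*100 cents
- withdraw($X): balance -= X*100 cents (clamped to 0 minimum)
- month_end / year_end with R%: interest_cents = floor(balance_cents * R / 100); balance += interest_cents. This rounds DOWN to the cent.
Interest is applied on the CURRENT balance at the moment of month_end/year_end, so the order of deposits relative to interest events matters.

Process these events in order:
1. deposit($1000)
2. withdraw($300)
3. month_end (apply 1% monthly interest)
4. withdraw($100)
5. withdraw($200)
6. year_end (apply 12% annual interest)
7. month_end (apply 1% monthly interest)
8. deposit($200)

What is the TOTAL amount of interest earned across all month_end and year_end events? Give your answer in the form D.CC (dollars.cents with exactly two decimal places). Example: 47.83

After 1 (deposit($1000)): balance=$2000.00 total_interest=$0.00
After 2 (withdraw($300)): balance=$1700.00 total_interest=$0.00
After 3 (month_end (apply 1% monthly interest)): balance=$1717.00 total_interest=$17.00
After 4 (withdraw($100)): balance=$1617.00 total_interest=$17.00
After 5 (withdraw($200)): balance=$1417.00 total_interest=$17.00
After 6 (year_end (apply 12% annual interest)): balance=$1587.04 total_interest=$187.04
After 7 (month_end (apply 1% monthly interest)): balance=$1602.91 total_interest=$202.91
After 8 (deposit($200)): balance=$1802.91 total_interest=$202.91

Answer: 202.91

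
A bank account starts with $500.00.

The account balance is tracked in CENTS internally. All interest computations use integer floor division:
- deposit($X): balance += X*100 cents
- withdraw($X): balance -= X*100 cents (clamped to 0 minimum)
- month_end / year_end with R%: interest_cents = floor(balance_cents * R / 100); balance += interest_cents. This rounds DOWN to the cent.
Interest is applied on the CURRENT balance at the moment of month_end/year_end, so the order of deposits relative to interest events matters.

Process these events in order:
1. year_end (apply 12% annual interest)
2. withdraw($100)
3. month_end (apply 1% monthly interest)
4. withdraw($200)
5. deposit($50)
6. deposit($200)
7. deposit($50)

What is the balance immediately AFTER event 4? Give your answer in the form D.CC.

Answer: 264.60

Derivation:
After 1 (year_end (apply 12% annual interest)): balance=$560.00 total_interest=$60.00
After 2 (withdraw($100)): balance=$460.00 total_interest=$60.00
After 3 (month_end (apply 1% monthly interest)): balance=$464.60 total_interest=$64.60
After 4 (withdraw($200)): balance=$264.60 total_interest=$64.60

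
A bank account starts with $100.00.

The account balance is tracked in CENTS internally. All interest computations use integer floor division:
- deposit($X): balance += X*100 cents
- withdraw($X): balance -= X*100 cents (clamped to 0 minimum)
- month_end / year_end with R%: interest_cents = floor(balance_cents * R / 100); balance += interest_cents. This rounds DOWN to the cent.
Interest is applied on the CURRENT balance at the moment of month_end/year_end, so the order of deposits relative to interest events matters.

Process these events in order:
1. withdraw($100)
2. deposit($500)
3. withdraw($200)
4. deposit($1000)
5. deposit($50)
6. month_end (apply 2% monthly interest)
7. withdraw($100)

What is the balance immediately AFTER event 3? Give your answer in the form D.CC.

After 1 (withdraw($100)): balance=$0.00 total_interest=$0.00
After 2 (deposit($500)): balance=$500.00 total_interest=$0.00
After 3 (withdraw($200)): balance=$300.00 total_interest=$0.00

Answer: 300.00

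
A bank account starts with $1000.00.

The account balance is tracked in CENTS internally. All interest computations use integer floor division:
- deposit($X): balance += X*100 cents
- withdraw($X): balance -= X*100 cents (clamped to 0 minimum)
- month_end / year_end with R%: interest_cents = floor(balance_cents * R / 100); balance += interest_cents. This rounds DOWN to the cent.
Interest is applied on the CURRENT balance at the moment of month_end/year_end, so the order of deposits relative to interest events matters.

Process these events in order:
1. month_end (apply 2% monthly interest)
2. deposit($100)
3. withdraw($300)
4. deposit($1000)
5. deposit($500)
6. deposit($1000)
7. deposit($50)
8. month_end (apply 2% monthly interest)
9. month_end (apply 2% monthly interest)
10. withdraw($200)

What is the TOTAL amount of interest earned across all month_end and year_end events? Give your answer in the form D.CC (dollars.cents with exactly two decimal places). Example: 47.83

After 1 (month_end (apply 2% monthly interest)): balance=$1020.00 total_interest=$20.00
After 2 (deposit($100)): balance=$1120.00 total_interest=$20.00
After 3 (withdraw($300)): balance=$820.00 total_interest=$20.00
After 4 (deposit($1000)): balance=$1820.00 total_interest=$20.00
After 5 (deposit($500)): balance=$2320.00 total_interest=$20.00
After 6 (deposit($1000)): balance=$3320.00 total_interest=$20.00
After 7 (deposit($50)): balance=$3370.00 total_interest=$20.00
After 8 (month_end (apply 2% monthly interest)): balance=$3437.40 total_interest=$87.40
After 9 (month_end (apply 2% monthly interest)): balance=$3506.14 total_interest=$156.14
After 10 (withdraw($200)): balance=$3306.14 total_interest=$156.14

Answer: 156.14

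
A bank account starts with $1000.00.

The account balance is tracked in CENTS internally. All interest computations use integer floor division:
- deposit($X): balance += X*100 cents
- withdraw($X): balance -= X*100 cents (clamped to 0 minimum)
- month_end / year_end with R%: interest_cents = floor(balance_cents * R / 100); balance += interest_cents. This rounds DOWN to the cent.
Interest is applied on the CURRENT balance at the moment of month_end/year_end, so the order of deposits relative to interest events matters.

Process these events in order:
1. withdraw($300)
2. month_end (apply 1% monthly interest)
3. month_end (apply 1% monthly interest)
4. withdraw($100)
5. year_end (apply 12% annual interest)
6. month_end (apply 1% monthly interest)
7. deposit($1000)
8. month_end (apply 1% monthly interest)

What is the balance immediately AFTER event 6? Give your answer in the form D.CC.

Answer: 694.62

Derivation:
After 1 (withdraw($300)): balance=$700.00 total_interest=$0.00
After 2 (month_end (apply 1% monthly interest)): balance=$707.00 total_interest=$7.00
After 3 (month_end (apply 1% monthly interest)): balance=$714.07 total_interest=$14.07
After 4 (withdraw($100)): balance=$614.07 total_interest=$14.07
After 5 (year_end (apply 12% annual interest)): balance=$687.75 total_interest=$87.75
After 6 (month_end (apply 1% monthly interest)): balance=$694.62 total_interest=$94.62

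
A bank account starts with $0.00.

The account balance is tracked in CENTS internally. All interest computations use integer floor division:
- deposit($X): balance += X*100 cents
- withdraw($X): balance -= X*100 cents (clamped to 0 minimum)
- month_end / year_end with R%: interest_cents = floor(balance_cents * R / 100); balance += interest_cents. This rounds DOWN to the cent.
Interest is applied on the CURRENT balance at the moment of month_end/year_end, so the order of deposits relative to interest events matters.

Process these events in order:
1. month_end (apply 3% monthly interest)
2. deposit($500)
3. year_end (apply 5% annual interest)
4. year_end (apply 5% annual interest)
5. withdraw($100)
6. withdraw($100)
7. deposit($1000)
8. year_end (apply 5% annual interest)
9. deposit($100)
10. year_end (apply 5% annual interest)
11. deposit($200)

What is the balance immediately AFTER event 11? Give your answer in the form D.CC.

After 1 (month_end (apply 3% monthly interest)): balance=$0.00 total_interest=$0.00
After 2 (deposit($500)): balance=$500.00 total_interest=$0.00
After 3 (year_end (apply 5% annual interest)): balance=$525.00 total_interest=$25.00
After 4 (year_end (apply 5% annual interest)): balance=$551.25 total_interest=$51.25
After 5 (withdraw($100)): balance=$451.25 total_interest=$51.25
After 6 (withdraw($100)): balance=$351.25 total_interest=$51.25
After 7 (deposit($1000)): balance=$1351.25 total_interest=$51.25
After 8 (year_end (apply 5% annual interest)): balance=$1418.81 total_interest=$118.81
After 9 (deposit($100)): balance=$1518.81 total_interest=$118.81
After 10 (year_end (apply 5% annual interest)): balance=$1594.75 total_interest=$194.75
After 11 (deposit($200)): balance=$1794.75 total_interest=$194.75

Answer: 1794.75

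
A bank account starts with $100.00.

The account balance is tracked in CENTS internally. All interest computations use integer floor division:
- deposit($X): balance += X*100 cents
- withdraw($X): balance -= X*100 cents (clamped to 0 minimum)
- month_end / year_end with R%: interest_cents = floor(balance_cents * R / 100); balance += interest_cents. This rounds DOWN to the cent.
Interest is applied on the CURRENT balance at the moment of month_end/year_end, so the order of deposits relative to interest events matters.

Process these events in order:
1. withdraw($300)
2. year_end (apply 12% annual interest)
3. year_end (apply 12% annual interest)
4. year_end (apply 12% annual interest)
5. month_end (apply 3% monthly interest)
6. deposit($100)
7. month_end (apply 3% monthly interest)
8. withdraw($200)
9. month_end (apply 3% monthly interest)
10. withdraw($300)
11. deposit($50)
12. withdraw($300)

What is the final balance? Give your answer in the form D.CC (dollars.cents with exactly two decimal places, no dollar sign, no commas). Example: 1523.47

Answer: 0.00

Derivation:
After 1 (withdraw($300)): balance=$0.00 total_interest=$0.00
After 2 (year_end (apply 12% annual interest)): balance=$0.00 total_interest=$0.00
After 3 (year_end (apply 12% annual interest)): balance=$0.00 total_interest=$0.00
After 4 (year_end (apply 12% annual interest)): balance=$0.00 total_interest=$0.00
After 5 (month_end (apply 3% monthly interest)): balance=$0.00 total_interest=$0.00
After 6 (deposit($100)): balance=$100.00 total_interest=$0.00
After 7 (month_end (apply 3% monthly interest)): balance=$103.00 total_interest=$3.00
After 8 (withdraw($200)): balance=$0.00 total_interest=$3.00
After 9 (month_end (apply 3% monthly interest)): balance=$0.00 total_interest=$3.00
After 10 (withdraw($300)): balance=$0.00 total_interest=$3.00
After 11 (deposit($50)): balance=$50.00 total_interest=$3.00
After 12 (withdraw($300)): balance=$0.00 total_interest=$3.00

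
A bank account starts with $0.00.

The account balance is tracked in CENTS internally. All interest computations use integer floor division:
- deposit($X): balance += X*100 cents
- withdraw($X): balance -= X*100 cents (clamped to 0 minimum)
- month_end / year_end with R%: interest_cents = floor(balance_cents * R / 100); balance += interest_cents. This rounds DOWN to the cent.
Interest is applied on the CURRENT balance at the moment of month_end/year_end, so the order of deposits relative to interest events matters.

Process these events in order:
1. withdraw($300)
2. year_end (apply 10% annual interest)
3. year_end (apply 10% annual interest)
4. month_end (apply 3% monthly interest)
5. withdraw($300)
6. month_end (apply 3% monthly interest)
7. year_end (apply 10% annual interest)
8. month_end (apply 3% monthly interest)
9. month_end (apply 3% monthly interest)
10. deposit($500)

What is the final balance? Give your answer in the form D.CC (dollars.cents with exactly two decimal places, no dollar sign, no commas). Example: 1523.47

After 1 (withdraw($300)): balance=$0.00 total_interest=$0.00
After 2 (year_end (apply 10% annual interest)): balance=$0.00 total_interest=$0.00
After 3 (year_end (apply 10% annual interest)): balance=$0.00 total_interest=$0.00
After 4 (month_end (apply 3% monthly interest)): balance=$0.00 total_interest=$0.00
After 5 (withdraw($300)): balance=$0.00 total_interest=$0.00
After 6 (month_end (apply 3% monthly interest)): balance=$0.00 total_interest=$0.00
After 7 (year_end (apply 10% annual interest)): balance=$0.00 total_interest=$0.00
After 8 (month_end (apply 3% monthly interest)): balance=$0.00 total_interest=$0.00
After 9 (month_end (apply 3% monthly interest)): balance=$0.00 total_interest=$0.00
After 10 (deposit($500)): balance=$500.00 total_interest=$0.00

Answer: 500.00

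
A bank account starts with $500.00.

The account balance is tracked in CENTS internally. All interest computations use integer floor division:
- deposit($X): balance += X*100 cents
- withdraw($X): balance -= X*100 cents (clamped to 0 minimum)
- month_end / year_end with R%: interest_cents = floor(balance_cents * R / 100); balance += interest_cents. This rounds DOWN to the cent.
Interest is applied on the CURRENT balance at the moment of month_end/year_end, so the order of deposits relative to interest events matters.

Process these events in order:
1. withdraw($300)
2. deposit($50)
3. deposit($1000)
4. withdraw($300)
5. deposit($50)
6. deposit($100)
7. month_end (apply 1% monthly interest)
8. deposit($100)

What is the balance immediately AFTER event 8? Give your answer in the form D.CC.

After 1 (withdraw($300)): balance=$200.00 total_interest=$0.00
After 2 (deposit($50)): balance=$250.00 total_interest=$0.00
After 3 (deposit($1000)): balance=$1250.00 total_interest=$0.00
After 4 (withdraw($300)): balance=$950.00 total_interest=$0.00
After 5 (deposit($50)): balance=$1000.00 total_interest=$0.00
After 6 (deposit($100)): balance=$1100.00 total_interest=$0.00
After 7 (month_end (apply 1% monthly interest)): balance=$1111.00 total_interest=$11.00
After 8 (deposit($100)): balance=$1211.00 total_interest=$11.00

Answer: 1211.00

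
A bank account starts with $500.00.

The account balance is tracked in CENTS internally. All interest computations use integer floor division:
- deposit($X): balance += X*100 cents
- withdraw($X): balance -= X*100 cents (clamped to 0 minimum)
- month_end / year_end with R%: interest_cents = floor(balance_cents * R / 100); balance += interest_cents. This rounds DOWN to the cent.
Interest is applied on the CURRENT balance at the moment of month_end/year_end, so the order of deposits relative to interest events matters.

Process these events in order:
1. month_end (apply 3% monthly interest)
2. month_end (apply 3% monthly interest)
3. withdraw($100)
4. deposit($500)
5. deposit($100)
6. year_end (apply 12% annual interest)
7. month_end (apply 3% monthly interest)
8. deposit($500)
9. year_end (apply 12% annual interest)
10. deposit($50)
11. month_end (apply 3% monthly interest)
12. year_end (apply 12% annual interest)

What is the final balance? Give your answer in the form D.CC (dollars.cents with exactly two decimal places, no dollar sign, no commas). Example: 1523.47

After 1 (month_end (apply 3% monthly interest)): balance=$515.00 total_interest=$15.00
After 2 (month_end (apply 3% monthly interest)): balance=$530.45 total_interest=$30.45
After 3 (withdraw($100)): balance=$430.45 total_interest=$30.45
After 4 (deposit($500)): balance=$930.45 total_interest=$30.45
After 5 (deposit($100)): balance=$1030.45 total_interest=$30.45
After 6 (year_end (apply 12% annual interest)): balance=$1154.10 total_interest=$154.10
After 7 (month_end (apply 3% monthly interest)): balance=$1188.72 total_interest=$188.72
After 8 (deposit($500)): balance=$1688.72 total_interest=$188.72
After 9 (year_end (apply 12% annual interest)): balance=$1891.36 total_interest=$391.36
After 10 (deposit($50)): balance=$1941.36 total_interest=$391.36
After 11 (month_end (apply 3% monthly interest)): balance=$1999.60 total_interest=$449.60
After 12 (year_end (apply 12% annual interest)): balance=$2239.55 total_interest=$689.55

Answer: 2239.55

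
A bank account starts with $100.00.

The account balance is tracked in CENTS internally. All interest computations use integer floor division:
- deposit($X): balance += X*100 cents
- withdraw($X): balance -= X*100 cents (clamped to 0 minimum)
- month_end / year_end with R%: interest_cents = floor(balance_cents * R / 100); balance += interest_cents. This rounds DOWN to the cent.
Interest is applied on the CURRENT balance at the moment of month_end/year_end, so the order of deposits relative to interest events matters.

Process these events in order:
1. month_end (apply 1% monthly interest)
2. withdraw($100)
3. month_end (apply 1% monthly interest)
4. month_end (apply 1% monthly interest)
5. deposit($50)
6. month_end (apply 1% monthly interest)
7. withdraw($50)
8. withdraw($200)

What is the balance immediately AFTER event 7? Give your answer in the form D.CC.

After 1 (month_end (apply 1% monthly interest)): balance=$101.00 total_interest=$1.00
After 2 (withdraw($100)): balance=$1.00 total_interest=$1.00
After 3 (month_end (apply 1% monthly interest)): balance=$1.01 total_interest=$1.01
After 4 (month_end (apply 1% monthly interest)): balance=$1.02 total_interest=$1.02
After 5 (deposit($50)): balance=$51.02 total_interest=$1.02
After 6 (month_end (apply 1% monthly interest)): balance=$51.53 total_interest=$1.53
After 7 (withdraw($50)): balance=$1.53 total_interest=$1.53

Answer: 1.53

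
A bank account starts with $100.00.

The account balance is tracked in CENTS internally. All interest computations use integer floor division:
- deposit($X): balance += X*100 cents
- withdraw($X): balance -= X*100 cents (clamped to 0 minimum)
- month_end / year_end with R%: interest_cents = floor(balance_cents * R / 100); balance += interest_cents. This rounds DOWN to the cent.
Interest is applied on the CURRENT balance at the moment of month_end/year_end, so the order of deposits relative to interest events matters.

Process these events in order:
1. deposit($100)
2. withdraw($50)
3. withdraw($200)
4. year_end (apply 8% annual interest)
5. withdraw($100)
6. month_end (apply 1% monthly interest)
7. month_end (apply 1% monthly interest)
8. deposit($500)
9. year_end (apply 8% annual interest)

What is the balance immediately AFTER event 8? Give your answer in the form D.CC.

After 1 (deposit($100)): balance=$200.00 total_interest=$0.00
After 2 (withdraw($50)): balance=$150.00 total_interest=$0.00
After 3 (withdraw($200)): balance=$0.00 total_interest=$0.00
After 4 (year_end (apply 8% annual interest)): balance=$0.00 total_interest=$0.00
After 5 (withdraw($100)): balance=$0.00 total_interest=$0.00
After 6 (month_end (apply 1% monthly interest)): balance=$0.00 total_interest=$0.00
After 7 (month_end (apply 1% monthly interest)): balance=$0.00 total_interest=$0.00
After 8 (deposit($500)): balance=$500.00 total_interest=$0.00

Answer: 500.00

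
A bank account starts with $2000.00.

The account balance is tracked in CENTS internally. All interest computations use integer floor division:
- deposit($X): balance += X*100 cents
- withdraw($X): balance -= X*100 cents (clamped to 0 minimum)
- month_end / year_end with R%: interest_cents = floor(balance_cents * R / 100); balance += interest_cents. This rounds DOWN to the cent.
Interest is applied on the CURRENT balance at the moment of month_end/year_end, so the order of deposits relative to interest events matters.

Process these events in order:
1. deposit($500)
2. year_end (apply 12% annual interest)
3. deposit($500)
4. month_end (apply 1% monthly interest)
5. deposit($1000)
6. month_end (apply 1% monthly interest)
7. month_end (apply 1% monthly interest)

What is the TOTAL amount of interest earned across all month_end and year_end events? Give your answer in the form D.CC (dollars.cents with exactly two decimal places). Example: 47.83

Answer: 420.09

Derivation:
After 1 (deposit($500)): balance=$2500.00 total_interest=$0.00
After 2 (year_end (apply 12% annual interest)): balance=$2800.00 total_interest=$300.00
After 3 (deposit($500)): balance=$3300.00 total_interest=$300.00
After 4 (month_end (apply 1% monthly interest)): balance=$3333.00 total_interest=$333.00
After 5 (deposit($1000)): balance=$4333.00 total_interest=$333.00
After 6 (month_end (apply 1% monthly interest)): balance=$4376.33 total_interest=$376.33
After 7 (month_end (apply 1% monthly interest)): balance=$4420.09 total_interest=$420.09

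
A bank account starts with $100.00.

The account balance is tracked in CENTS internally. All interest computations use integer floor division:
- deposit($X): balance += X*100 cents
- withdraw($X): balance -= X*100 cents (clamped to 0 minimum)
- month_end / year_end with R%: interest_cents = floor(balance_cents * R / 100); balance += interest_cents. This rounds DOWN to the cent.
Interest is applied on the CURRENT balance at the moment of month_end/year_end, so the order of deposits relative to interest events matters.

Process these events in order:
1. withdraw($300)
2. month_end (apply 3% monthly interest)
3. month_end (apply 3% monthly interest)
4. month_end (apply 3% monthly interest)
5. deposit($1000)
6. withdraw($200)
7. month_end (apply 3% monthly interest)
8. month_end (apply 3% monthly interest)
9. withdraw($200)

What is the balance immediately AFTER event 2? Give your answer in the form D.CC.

After 1 (withdraw($300)): balance=$0.00 total_interest=$0.00
After 2 (month_end (apply 3% monthly interest)): balance=$0.00 total_interest=$0.00

Answer: 0.00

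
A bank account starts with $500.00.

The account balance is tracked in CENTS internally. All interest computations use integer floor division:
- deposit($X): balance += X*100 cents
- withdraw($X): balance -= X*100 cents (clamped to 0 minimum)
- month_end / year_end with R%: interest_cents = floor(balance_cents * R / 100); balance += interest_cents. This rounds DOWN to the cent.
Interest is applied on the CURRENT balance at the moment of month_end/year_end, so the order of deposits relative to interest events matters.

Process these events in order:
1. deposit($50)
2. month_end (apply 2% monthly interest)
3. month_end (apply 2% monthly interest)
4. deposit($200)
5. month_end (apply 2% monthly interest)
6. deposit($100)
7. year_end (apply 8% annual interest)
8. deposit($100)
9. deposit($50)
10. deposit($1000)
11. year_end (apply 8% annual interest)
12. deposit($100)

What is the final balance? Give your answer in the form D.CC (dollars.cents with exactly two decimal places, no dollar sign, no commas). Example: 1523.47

Answer: 2377.36

Derivation:
After 1 (deposit($50)): balance=$550.00 total_interest=$0.00
After 2 (month_end (apply 2% monthly interest)): balance=$561.00 total_interest=$11.00
After 3 (month_end (apply 2% monthly interest)): balance=$572.22 total_interest=$22.22
After 4 (deposit($200)): balance=$772.22 total_interest=$22.22
After 5 (month_end (apply 2% monthly interest)): balance=$787.66 total_interest=$37.66
After 6 (deposit($100)): balance=$887.66 total_interest=$37.66
After 7 (year_end (apply 8% annual interest)): balance=$958.67 total_interest=$108.67
After 8 (deposit($100)): balance=$1058.67 total_interest=$108.67
After 9 (deposit($50)): balance=$1108.67 total_interest=$108.67
After 10 (deposit($1000)): balance=$2108.67 total_interest=$108.67
After 11 (year_end (apply 8% annual interest)): balance=$2277.36 total_interest=$277.36
After 12 (deposit($100)): balance=$2377.36 total_interest=$277.36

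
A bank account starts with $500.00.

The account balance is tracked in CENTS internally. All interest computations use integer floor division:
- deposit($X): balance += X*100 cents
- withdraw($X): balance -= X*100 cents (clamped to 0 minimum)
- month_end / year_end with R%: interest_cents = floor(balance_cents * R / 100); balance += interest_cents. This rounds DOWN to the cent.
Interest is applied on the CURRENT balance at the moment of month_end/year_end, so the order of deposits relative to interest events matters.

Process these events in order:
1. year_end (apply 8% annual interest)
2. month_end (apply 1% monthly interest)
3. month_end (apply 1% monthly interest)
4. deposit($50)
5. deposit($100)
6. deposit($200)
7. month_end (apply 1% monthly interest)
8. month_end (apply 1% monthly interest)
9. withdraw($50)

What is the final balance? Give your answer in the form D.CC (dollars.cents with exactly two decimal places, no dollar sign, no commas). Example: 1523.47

After 1 (year_end (apply 8% annual interest)): balance=$540.00 total_interest=$40.00
After 2 (month_end (apply 1% monthly interest)): balance=$545.40 total_interest=$45.40
After 3 (month_end (apply 1% monthly interest)): balance=$550.85 total_interest=$50.85
After 4 (deposit($50)): balance=$600.85 total_interest=$50.85
After 5 (deposit($100)): balance=$700.85 total_interest=$50.85
After 6 (deposit($200)): balance=$900.85 total_interest=$50.85
After 7 (month_end (apply 1% monthly interest)): balance=$909.85 total_interest=$59.85
After 8 (month_end (apply 1% monthly interest)): balance=$918.94 total_interest=$68.94
After 9 (withdraw($50)): balance=$868.94 total_interest=$68.94

Answer: 868.94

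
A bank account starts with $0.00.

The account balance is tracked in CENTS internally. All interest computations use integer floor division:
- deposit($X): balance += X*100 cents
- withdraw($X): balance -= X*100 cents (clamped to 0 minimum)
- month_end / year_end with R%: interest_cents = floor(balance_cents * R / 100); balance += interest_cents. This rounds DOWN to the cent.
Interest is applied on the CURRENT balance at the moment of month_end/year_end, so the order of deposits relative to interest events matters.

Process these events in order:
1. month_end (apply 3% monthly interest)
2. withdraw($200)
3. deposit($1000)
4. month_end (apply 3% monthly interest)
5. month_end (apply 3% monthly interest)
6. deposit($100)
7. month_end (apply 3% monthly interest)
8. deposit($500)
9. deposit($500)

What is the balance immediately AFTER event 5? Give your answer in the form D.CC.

Answer: 1060.90

Derivation:
After 1 (month_end (apply 3% monthly interest)): balance=$0.00 total_interest=$0.00
After 2 (withdraw($200)): balance=$0.00 total_interest=$0.00
After 3 (deposit($1000)): balance=$1000.00 total_interest=$0.00
After 4 (month_end (apply 3% monthly interest)): balance=$1030.00 total_interest=$30.00
After 5 (month_end (apply 3% monthly interest)): balance=$1060.90 total_interest=$60.90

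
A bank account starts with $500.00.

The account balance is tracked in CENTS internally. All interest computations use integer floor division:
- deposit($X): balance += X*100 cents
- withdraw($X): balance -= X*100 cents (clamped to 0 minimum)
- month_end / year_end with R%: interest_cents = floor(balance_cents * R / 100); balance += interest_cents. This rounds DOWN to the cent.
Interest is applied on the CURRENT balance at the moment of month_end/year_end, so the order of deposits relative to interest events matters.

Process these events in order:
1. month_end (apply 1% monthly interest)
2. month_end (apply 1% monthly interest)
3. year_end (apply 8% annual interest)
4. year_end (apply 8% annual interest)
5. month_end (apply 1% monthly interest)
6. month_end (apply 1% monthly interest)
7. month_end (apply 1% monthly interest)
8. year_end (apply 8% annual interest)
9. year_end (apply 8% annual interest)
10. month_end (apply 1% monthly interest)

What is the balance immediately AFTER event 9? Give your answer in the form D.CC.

After 1 (month_end (apply 1% monthly interest)): balance=$505.00 total_interest=$5.00
After 2 (month_end (apply 1% monthly interest)): balance=$510.05 total_interest=$10.05
After 3 (year_end (apply 8% annual interest)): balance=$550.85 total_interest=$50.85
After 4 (year_end (apply 8% annual interest)): balance=$594.91 total_interest=$94.91
After 5 (month_end (apply 1% monthly interest)): balance=$600.85 total_interest=$100.85
After 6 (month_end (apply 1% monthly interest)): balance=$606.85 total_interest=$106.85
After 7 (month_end (apply 1% monthly interest)): balance=$612.91 total_interest=$112.91
After 8 (year_end (apply 8% annual interest)): balance=$661.94 total_interest=$161.94
After 9 (year_end (apply 8% annual interest)): balance=$714.89 total_interest=$214.89

Answer: 714.89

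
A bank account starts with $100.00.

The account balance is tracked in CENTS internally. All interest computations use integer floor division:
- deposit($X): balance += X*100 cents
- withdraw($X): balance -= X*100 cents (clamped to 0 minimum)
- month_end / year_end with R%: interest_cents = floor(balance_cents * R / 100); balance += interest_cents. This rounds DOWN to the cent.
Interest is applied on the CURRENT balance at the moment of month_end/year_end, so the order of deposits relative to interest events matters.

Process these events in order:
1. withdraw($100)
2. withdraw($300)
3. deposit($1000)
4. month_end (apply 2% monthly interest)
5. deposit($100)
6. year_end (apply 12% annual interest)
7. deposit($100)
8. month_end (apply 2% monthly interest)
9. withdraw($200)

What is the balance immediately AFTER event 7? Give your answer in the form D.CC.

After 1 (withdraw($100)): balance=$0.00 total_interest=$0.00
After 2 (withdraw($300)): balance=$0.00 total_interest=$0.00
After 3 (deposit($1000)): balance=$1000.00 total_interest=$0.00
After 4 (month_end (apply 2% monthly interest)): balance=$1020.00 total_interest=$20.00
After 5 (deposit($100)): balance=$1120.00 total_interest=$20.00
After 6 (year_end (apply 12% annual interest)): balance=$1254.40 total_interest=$154.40
After 7 (deposit($100)): balance=$1354.40 total_interest=$154.40

Answer: 1354.40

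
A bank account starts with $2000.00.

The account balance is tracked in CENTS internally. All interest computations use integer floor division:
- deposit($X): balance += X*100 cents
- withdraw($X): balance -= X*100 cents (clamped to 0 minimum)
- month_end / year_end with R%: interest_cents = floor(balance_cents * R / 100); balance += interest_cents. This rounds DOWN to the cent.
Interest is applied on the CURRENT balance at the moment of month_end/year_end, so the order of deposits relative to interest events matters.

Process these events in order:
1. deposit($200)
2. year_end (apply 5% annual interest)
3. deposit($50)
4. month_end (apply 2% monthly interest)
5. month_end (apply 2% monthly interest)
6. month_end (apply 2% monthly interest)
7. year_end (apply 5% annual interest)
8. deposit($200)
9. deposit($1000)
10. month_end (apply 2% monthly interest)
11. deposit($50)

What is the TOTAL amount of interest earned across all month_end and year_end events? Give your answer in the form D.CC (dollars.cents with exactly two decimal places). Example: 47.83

After 1 (deposit($200)): balance=$2200.00 total_interest=$0.00
After 2 (year_end (apply 5% annual interest)): balance=$2310.00 total_interest=$110.00
After 3 (deposit($50)): balance=$2360.00 total_interest=$110.00
After 4 (month_end (apply 2% monthly interest)): balance=$2407.20 total_interest=$157.20
After 5 (month_end (apply 2% monthly interest)): balance=$2455.34 total_interest=$205.34
After 6 (month_end (apply 2% monthly interest)): balance=$2504.44 total_interest=$254.44
After 7 (year_end (apply 5% annual interest)): balance=$2629.66 total_interest=$379.66
After 8 (deposit($200)): balance=$2829.66 total_interest=$379.66
After 9 (deposit($1000)): balance=$3829.66 total_interest=$379.66
After 10 (month_end (apply 2% monthly interest)): balance=$3906.25 total_interest=$456.25
After 11 (deposit($50)): balance=$3956.25 total_interest=$456.25

Answer: 456.25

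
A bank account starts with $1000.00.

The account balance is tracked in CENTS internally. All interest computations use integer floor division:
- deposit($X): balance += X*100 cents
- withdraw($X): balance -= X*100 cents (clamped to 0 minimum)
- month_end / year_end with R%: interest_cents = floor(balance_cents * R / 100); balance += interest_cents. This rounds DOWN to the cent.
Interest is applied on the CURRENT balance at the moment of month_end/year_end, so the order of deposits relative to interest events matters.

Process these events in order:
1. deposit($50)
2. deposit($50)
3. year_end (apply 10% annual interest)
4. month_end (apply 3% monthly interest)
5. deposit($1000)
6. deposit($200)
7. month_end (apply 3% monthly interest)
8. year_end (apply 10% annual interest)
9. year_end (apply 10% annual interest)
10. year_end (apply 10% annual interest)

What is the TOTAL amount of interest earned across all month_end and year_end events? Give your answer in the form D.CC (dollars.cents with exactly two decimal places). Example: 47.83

After 1 (deposit($50)): balance=$1050.00 total_interest=$0.00
After 2 (deposit($50)): balance=$1100.00 total_interest=$0.00
After 3 (year_end (apply 10% annual interest)): balance=$1210.00 total_interest=$110.00
After 4 (month_end (apply 3% monthly interest)): balance=$1246.30 total_interest=$146.30
After 5 (deposit($1000)): balance=$2246.30 total_interest=$146.30
After 6 (deposit($200)): balance=$2446.30 total_interest=$146.30
After 7 (month_end (apply 3% monthly interest)): balance=$2519.68 total_interest=$219.68
After 8 (year_end (apply 10% annual interest)): balance=$2771.64 total_interest=$471.64
After 9 (year_end (apply 10% annual interest)): balance=$3048.80 total_interest=$748.80
After 10 (year_end (apply 10% annual interest)): balance=$3353.68 total_interest=$1053.68

Answer: 1053.68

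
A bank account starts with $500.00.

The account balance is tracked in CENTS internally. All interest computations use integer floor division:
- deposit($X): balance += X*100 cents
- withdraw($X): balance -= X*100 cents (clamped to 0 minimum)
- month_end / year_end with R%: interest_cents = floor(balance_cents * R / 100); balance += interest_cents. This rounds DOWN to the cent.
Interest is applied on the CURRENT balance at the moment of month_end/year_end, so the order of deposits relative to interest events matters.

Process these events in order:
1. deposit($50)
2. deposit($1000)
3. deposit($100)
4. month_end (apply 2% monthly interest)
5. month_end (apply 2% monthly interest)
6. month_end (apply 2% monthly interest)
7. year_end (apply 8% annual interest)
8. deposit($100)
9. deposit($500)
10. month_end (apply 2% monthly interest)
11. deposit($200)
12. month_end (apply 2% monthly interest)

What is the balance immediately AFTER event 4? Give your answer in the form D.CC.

Answer: 1683.00

Derivation:
After 1 (deposit($50)): balance=$550.00 total_interest=$0.00
After 2 (deposit($1000)): balance=$1550.00 total_interest=$0.00
After 3 (deposit($100)): balance=$1650.00 total_interest=$0.00
After 4 (month_end (apply 2% monthly interest)): balance=$1683.00 total_interest=$33.00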